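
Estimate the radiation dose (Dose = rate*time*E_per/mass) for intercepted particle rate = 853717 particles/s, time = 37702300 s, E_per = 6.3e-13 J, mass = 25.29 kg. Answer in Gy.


Total energy deposited = rate * time * E_per
  = 853717 * 37702300 * 6.3e-13 = 20.2779 J
Dose = E_total / mass = 20.2779 / 25.29
Dose = 0.8018137 Gy

0.8018 Gy


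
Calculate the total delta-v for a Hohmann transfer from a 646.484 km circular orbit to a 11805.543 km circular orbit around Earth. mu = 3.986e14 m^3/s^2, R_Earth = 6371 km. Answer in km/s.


r1 = 7017.4840 km = 7.017484e+06 m
r2 = 18176.5430 km = 1.8176543e+07 m
dv1 = sqrt(mu/r1)*(sqrt(2*r2/(r1+r2)) - 1) = 1516.5085 m/s
dv2 = sqrt(mu/r2)*(1 - sqrt(2*r1/(r1+r2))) = 1187.6967 m/s
total dv = |dv1| + |dv2| = 1516.5085 + 1187.6967 = 2704.2052 m/s = 2.7042 km/s

2.7042 km/s


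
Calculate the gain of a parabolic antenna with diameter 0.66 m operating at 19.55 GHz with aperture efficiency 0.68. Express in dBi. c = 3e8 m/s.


lambda = c/f = 3e8 / 1.955e+10 = 0.01534527 m
G = eta*(pi*D/lambda)^2 = 0.68*(pi*0.66/0.01534527)^2
G = 12415.0234 (linear)
G = 10*log10(12415.0234) = 40.9395 dBi

40.9395 dBi


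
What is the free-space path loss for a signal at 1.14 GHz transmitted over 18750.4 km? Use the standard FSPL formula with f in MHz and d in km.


f = 1.14 GHz = 1140.0000 MHz
d = 18750.4 km
FSPL = 32.44 + 20*log10(1140.0000) + 20*log10(18750.4)
FSPL = 32.44 + 61.1381 + 85.4602
FSPL = 179.0383 dB

179.0383 dB


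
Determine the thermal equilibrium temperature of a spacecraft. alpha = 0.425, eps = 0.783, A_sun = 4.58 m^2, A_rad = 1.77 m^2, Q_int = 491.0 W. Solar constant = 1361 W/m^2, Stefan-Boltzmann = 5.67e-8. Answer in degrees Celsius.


Numerator = alpha*S*A_sun + Q_int = 0.425*1361*4.58 + 491.0 = 3140.1865 W
Denominator = eps*sigma*A_rad = 0.783*5.67e-8*1.77 = 7.8581097e-08 W/K^4
T^4 = 3.9961093e+10 K^4
T = 447.1048 K = 173.9548 C

173.9548 degrees Celsius


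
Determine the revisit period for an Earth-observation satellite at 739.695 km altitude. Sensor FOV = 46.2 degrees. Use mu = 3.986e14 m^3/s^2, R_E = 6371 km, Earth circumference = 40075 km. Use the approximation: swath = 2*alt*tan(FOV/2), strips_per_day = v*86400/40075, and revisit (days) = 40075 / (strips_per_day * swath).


swath = 2*739.695*tan(0.4031711) = 631.0133 km
v = sqrt(mu/r) = 7487.0826 m/s = 7.4871 km/s
strips/day = v*86400/40075 = 7.4871*86400/40075 = 16.1418
coverage/day = strips * swath = 16.1418 * 631.0133 = 10185.7111 km
revisit = 40075 / 10185.7111 = 3.9344 days

3.9344 days


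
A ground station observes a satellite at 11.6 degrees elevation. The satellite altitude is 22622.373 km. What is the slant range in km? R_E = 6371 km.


h = 22622.373 km, el = 11.6 deg
d = -R_E*sin(el) + sqrt((R_E*sin(el))^2 + 2*R_E*h + h^2)
d = -6371.0000*sin(0.2024582) + sqrt((6371.0000*0.2010779)^2 + 2*6371.0000*22622.373 + 22622.373^2)
d = 27032.6602 km

27032.6602 km


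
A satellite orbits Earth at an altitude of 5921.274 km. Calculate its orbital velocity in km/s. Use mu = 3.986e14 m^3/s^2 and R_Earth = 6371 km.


r = R_E + alt = 6371.0 + 5921.274 = 12292.2740 km = 1.2292274e+07 m
v = sqrt(mu/r) = sqrt(3.986e14 / 1.2292274e+07) = 5694.4598 m/s = 5.6945 km/s

5.6945 km/s


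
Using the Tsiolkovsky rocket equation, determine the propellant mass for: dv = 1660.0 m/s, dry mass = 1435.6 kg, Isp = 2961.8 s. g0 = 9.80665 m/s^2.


ve = Isp * g0 = 2961.8 * 9.80665 = 29045.335970 m/s
mass ratio = exp(dv/ve) = exp(1660.0/29045.335970) = 1.05881677
m_prop = m_dry * (mr - 1) = 1435.6 * (1.05881677 - 1)
m_prop = 84.4374 kg

84.4374 kg


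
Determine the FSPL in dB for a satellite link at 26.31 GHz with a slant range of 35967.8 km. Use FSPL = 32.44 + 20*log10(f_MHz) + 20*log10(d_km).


f = 26.31 GHz = 26310.0000 MHz
d = 35967.8 km
FSPL = 32.44 + 20*log10(26310.0000) + 20*log10(35967.8)
FSPL = 32.44 + 88.4024 + 91.1183
FSPL = 211.9607 dB

211.9607 dB


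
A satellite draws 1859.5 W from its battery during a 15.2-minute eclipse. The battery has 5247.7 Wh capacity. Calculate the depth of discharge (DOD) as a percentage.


E_used = P * t / 60 = 1859.5 * 15.2 / 60 = 471.0733 Wh
DOD = E_used / E_total * 100 = 471.0733 / 5247.7 * 100
DOD = 8.9768 %

8.9768 %


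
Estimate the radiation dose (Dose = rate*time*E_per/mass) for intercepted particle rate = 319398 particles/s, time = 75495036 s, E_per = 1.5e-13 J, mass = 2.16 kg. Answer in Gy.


Total energy deposited = rate * time * E_per
  = 319398 * 75495036 * 1.5e-13 = 3.6169 J
Dose = E_total / mass = 3.6169 / 2.16
Dose = 1.6745 Gy

1.6745 Gy


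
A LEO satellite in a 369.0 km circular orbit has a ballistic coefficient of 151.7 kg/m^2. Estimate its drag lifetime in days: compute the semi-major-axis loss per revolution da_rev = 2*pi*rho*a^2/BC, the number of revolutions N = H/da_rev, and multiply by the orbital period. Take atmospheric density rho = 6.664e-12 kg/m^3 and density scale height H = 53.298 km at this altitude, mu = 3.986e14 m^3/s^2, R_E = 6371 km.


a = R_E + alt = 6740.0000 km = 6.74e+06 m
da_rev = 2*pi*rho*a^2/BC = 2*pi*6.664e-12*(6.74e+06)^2/151.7 = 12.538601 m per revolution
N = H/da_rev = 53298.0000 m / 12.538601 m = 4250.7136 revolutions
P = 2*pi*sqrt(a^3/mu) = 5506.8223 s
lifetime = N*P = 4250.7136 * 5506.8223 = 2.3407925e+07 s = 270.9251 days

270.9251 days


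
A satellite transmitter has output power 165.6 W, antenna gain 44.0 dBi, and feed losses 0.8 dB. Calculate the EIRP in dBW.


Pt = 165.6 W = 22.1906 dBW
EIRP = Pt_dBW + Gt - losses = 22.1906 + 44.0 - 0.8 = 65.3906 dBW

65.3906 dBW


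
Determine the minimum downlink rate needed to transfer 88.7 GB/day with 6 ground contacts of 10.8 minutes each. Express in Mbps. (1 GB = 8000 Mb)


total contact time = 6 * 10.8 * 60 = 3888.0000 s
data = 88.7 GB = 709600.0000 Mb
rate = 709600.0000 / 3888.0000 = 182.5103 Mbps

182.5103 Mbps


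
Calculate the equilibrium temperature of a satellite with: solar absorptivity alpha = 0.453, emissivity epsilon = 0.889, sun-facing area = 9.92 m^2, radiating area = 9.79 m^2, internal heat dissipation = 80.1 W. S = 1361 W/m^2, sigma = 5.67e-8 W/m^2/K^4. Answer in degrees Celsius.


Numerator = alpha*S*A_sun + Q_int = 0.453*1361*9.92 + 80.1 = 6196.1074 W
Denominator = eps*sigma*A_rad = 0.889*5.67e-8*9.79 = 4.9347768e-07 W/K^4
T^4 = 1.2556003e+10 K^4
T = 334.7440 K = 61.5940 C

61.5940 degrees Celsius


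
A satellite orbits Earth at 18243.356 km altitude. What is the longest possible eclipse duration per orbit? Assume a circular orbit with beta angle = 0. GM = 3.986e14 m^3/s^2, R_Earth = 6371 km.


r = 24614.3560 km
T = 640.5347 min
Eclipse fraction = arcsin(R_E/r)/pi = arcsin(6371.0000/24614.3560)/pi
= arcsin(0.2588327)/pi = 0.08333783
Eclipse duration = 0.08333783 * 640.5347 = 53.3808 min

53.3808 minutes


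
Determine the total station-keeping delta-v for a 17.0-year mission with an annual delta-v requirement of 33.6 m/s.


dV = rate * years = 33.6 * 17.0
dV = 571.2000 m/s

571.2000 m/s


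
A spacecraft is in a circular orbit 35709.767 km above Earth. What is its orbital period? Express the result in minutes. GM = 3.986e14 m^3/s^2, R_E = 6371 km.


r = 42080.7670 km = 4.2080767e+07 m
T = 2*pi*sqrt(r^3/mu) = 2*pi*sqrt(7.4516241e+22 / 3.986e14)
T = 85908.6099 s = 1431.8102 min

1431.8102 minutes


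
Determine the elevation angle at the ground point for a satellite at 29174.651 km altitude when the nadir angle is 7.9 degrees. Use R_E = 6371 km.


r = R_E + alt = 35545.6510 km
Law of sines in the satellite / Earth-center / ground-point triangle:
  sin(nadir)/R_E = sin(90 + el)/r  =>  cos(el) = (r/R_E)*sin(nadir)
cos(el) = (35545.6510 / 6371.0000) * sin(7.9 deg) = 0.7668429
el = arccos(0.7668429) = 39.9288 deg
(Earth-central angle = 90 - nadir - el = 42.1712 deg)

39.9288 degrees


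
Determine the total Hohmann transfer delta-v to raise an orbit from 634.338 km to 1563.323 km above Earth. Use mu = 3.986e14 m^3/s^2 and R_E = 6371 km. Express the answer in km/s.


r1 = 7005.3380 km = 7.005338e+06 m
r2 = 7934.3230 km = 7.934323e+06 m
dv1 = sqrt(mu/r1)*(sqrt(2*r2/(r1+r2)) - 1) = 230.9898 m/s
dv2 = sqrt(mu/r2)*(1 - sqrt(2*r1/(r1+r2))) = 223.9062 m/s
total dv = |dv1| + |dv2| = 230.9898 + 223.9062 = 454.8961 m/s = 0.4548961 km/s

0.4549 km/s


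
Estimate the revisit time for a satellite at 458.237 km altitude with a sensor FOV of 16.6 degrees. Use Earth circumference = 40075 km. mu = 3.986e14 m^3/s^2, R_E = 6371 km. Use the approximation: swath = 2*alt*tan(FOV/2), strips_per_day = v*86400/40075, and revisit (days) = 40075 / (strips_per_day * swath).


swath = 2*458.237*tan(0.1448623) = 133.6991 km
v = sqrt(mu/r) = 7639.8099 m/s = 7.6398 km/s
strips/day = v*86400/40075 = 7.6398*86400/40075 = 16.4711
coverage/day = strips * swath = 16.4711 * 133.6991 = 2202.1720 km
revisit = 40075 / 2202.1720 = 18.1979 days

18.1979 days


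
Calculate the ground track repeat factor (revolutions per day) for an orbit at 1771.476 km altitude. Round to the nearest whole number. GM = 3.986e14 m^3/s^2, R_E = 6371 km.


r = 8.142476e+06 m
T = 2*pi*sqrt(r^3/mu) = 7312.1645 s = 121.8694 min
revs/day = 1440 / 121.8694 = 11.8159
Rounded: 12 revolutions per day

12 revolutions per day


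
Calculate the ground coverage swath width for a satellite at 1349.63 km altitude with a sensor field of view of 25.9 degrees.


FOV = 25.9 deg = 0.4520403 rad
swath = 2 * alt * tan(FOV/2) = 2 * 1349.63 * tan(0.2260201)
swath = 2 * 1349.63 * 0.2299492
swath = 620.6927 km

620.6927 km


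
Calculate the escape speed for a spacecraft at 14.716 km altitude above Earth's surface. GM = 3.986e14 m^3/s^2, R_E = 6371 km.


r = 6371.0 + 14.716 = 6385.7160 km = 6.385716e+06 m
v_esc = sqrt(2*mu/r) = sqrt(2*3.986e14 / 6.385716e+06)
v_esc = 11173.2327 m/s = 11.1732 km/s

11.1732 km/s


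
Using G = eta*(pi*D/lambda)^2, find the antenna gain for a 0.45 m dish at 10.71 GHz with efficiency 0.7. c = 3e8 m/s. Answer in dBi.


lambda = c/f = 3e8 / 1.071e+10 = 0.0280112 m
G = eta*(pi*D/lambda)^2 = 0.7*(pi*0.45/0.0280112)^2
G = 1783.0324 (linear)
G = 10*log10(1783.0324) = 32.5116 dBi

32.5116 dBi


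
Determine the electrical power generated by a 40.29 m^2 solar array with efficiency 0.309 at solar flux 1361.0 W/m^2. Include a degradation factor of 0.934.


P = area * eta * S * degradation
P = 40.29 * 0.309 * 1361.0 * 0.934
P = 15825.6205 W

15825.6205 W


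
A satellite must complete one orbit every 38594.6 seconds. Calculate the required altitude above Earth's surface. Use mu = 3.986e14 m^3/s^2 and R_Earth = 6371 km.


T = 38594.6 s
r = (mu*T^2/(4*pi^2))^(1/3) = (3.986e14 * 38594.6^2 / (4*pi^2))^(1/3)
r = 2.4683697e+07 m = 24683.6975 km
alt = r - R_E = 24683.6975 - 6371 = 18312.6975 km

18312.6975 km


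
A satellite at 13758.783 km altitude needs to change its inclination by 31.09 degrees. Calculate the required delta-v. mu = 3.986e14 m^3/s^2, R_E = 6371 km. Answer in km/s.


r = 20129.7830 km = 2.0129783e+07 m
V = sqrt(mu/r) = 4449.8882 m/s
di = 31.09 deg = 0.5426229 rad
dV = 2*V*sin(di/2) = 2*4449.8882*sin(0.2713114)
dV = 2385.0967 m/s = 2.3851 km/s

2.3851 km/s


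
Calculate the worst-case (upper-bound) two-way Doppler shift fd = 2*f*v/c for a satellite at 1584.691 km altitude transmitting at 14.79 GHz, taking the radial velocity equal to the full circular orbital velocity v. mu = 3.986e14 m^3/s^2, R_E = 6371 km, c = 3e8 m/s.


r = 7.955691e+06 m
v = sqrt(mu/r) = 7078.3119 m/s (worst-case radial velocity)
f = 14.79 GHz = 1.479e+10 Hz
fd = 2*f*v/c = 2*1.479e+10*7078.3119/3.0e+08
fd = 697921.5506 Hz

697921.5506 Hz


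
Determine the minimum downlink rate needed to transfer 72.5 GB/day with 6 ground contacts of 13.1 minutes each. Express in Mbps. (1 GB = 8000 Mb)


total contact time = 6 * 13.1 * 60 = 4716.0000 s
data = 72.5 GB = 580000.0000 Mb
rate = 580000.0000 / 4716.0000 = 122.9856 Mbps

122.9856 Mbps


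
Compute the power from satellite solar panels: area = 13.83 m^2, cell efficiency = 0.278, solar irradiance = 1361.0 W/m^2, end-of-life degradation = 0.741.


P = area * eta * S * degradation
P = 13.83 * 0.278 * 1361.0 * 0.741
P = 3877.4241 W

3877.4241 W


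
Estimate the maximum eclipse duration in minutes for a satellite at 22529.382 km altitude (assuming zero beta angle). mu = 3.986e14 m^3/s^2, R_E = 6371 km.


r = 28900.3820 km
T = 814.9207 min
Eclipse fraction = arcsin(R_E/r)/pi = arcsin(6371.0000/28900.3820)/pi
= arcsin(0.2204469)/pi = 0.07075158
Eclipse duration = 0.07075158 * 814.9207 = 57.6569 min

57.6569 minutes


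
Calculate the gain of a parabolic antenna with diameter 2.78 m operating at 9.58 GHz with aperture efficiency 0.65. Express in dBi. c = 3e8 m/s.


lambda = c/f = 3e8 / 9.58e+09 = 0.03131524 m
G = eta*(pi*D/lambda)^2 = 0.65*(pi*2.78/0.03131524)^2
G = 50558.1533 (linear)
G = 10*log10(50558.1533) = 47.0379 dBi

47.0379 dBi


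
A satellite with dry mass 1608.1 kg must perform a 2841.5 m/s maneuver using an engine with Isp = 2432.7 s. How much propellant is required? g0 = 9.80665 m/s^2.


ve = Isp * g0 = 2432.7 * 9.80665 = 23856.637455 m/s
mass ratio = exp(dv/ve) = exp(2841.5/23856.637455) = 1.12649080
m_prop = m_dry * (mr - 1) = 1608.1 * (1.12649080 - 1)
m_prop = 203.4099 kg

203.4099 kg


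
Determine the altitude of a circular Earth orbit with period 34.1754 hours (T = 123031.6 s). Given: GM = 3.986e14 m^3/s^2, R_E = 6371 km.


T = 123031.6 s
r = (mu*T^2/(4*pi^2))^(1/3) = (3.986e14 * 123031.6^2 / (4*pi^2))^(1/3)
r = 5.346509e+07 m = 53465.0898 km
alt = r - R_E = 53465.0898 - 6371 = 47094.0898 km

47094.0898 km


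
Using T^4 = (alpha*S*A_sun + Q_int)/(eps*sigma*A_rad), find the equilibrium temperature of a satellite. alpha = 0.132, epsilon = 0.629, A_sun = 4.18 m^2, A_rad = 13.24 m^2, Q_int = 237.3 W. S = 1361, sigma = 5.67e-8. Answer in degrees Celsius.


Numerator = alpha*S*A_sun + Q_int = 0.132*1361*4.18 + 237.3 = 988.2454 W
Denominator = eps*sigma*A_rad = 0.629*5.67e-8*13.24 = 4.7219533e-07 W/K^4
T^4 = 2.0928741e+09 K^4
T = 213.8877 K = -59.2623 C

-59.2623 degrees Celsius


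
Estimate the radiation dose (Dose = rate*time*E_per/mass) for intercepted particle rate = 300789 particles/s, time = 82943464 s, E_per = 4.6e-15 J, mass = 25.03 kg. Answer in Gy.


Total energy deposited = rate * time * E_per
  = 300789 * 82943464 * 4.6e-15 = 0.114763 J
Dose = E_total / mass = 0.114763 / 25.03
Dose = 0.004585019 Gy

0.0046 Gy


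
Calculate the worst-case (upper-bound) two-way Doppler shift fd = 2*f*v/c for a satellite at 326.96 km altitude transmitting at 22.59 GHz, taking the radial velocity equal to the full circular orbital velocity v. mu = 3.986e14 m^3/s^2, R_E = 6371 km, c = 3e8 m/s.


r = 6.69796e+06 m
v = sqrt(mu/r) = 7714.3151 m/s (worst-case radial velocity)
f = 22.59 GHz = 2.259e+10 Hz
fd = 2*f*v/c = 2*2.259e+10*7714.3151/3.0e+08
fd = 1.1617758e+06 Hz

1.1618e+06 Hz


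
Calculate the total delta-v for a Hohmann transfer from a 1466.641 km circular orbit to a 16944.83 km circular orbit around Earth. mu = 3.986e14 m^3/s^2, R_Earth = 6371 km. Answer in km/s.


r1 = 7837.6410 km = 7.837641e+06 m
r2 = 23315.8300 km = 2.331583e+07 m
dv1 = sqrt(mu/r1)*(sqrt(2*r2/(r1+r2)) - 1) = 1593.5355 m/s
dv2 = sqrt(mu/r2)*(1 - sqrt(2*r1/(r1+r2))) = 1201.7896 m/s
total dv = |dv1| + |dv2| = 1593.5355 + 1201.7896 = 2795.3252 m/s = 2.7953 km/s

2.7953 km/s


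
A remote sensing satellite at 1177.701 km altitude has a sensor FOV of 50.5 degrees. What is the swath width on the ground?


FOV = 50.5 deg = 0.8813913 rad
swath = 2 * alt * tan(FOV/2) = 2 * 1177.701 * tan(0.4406956)
swath = 2 * 1177.701 * 0.4716306
swath = 1110.8797 km

1110.8797 km


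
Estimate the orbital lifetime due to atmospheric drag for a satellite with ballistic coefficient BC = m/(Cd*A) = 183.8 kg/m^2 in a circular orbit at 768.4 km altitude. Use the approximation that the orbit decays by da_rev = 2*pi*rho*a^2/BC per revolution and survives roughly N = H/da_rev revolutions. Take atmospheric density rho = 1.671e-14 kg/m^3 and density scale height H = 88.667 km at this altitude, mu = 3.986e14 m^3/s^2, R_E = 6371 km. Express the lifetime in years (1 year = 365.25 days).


a = R_E + alt = 7139.4000 km = 7.1394e+06 m
da_rev = 2*pi*rho*a^2/BC = 2*pi*1.671e-14*(7.1394e+06)^2/183.8 = 0.0291161696 m per revolution
N = H/da_rev = 88667.0000 m / 0.0291161696 m = 3.0452838e+06 revolutions
P = 2*pi*sqrt(a^3/mu) = 6003.4900 s
lifetime = N*P = 3.0452838e+06 * 6003.4900 = 1.8282331e+10 s = 211601.0530 days
years = 211601.0530 / 365.25 = 579.3321 years

579.3321 years


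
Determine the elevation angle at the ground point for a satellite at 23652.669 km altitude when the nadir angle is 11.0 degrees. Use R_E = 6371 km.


r = R_E + alt = 30023.6690 km
Law of sines in the satellite / Earth-center / ground-point triangle:
  sin(nadir)/R_E = sin(90 + el)/r  =>  cos(el) = (r/R_E)*sin(nadir)
cos(el) = (30023.6690 / 6371.0000) * sin(11.0 deg) = 0.8991973
el = arccos(0.8991973) = 25.9472 deg
(Earth-central angle = 90 - nadir - el = 53.0528 deg)

25.9472 degrees


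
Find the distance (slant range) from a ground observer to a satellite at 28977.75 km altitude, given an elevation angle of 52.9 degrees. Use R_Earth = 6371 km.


h = 28977.75 km, el = 52.9 deg
d = -R_E*sin(el) + sqrt((R_E*sin(el))^2 + 2*R_E*h + h^2)
d = -6371.0000*sin(0.9232792) + sqrt((6371.0000*0.7975839)^2 + 2*6371.0000*28977.75 + 28977.75^2)
d = 30057.8185 km

30057.8185 km


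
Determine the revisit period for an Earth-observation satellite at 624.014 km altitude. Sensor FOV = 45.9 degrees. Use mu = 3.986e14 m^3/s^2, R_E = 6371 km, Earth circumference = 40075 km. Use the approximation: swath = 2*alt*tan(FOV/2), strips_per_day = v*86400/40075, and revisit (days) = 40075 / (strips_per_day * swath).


swath = 2*624.014*tan(0.4005531) = 528.4716 km
v = sqrt(mu/r) = 7548.7380 m/s = 7.5487 km/s
strips/day = v*86400/40075 = 7.5487*86400/40075 = 16.2748
coverage/day = strips * swath = 16.2748 * 528.4716 = 8600.7477 km
revisit = 40075 / 8600.7477 = 4.6595 days

4.6595 days


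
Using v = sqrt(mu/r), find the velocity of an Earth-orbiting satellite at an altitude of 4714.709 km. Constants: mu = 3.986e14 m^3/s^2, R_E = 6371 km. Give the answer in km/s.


r = R_E + alt = 6371.0 + 4714.709 = 11085.7090 km = 1.1085709e+07 m
v = sqrt(mu/r) = sqrt(3.986e14 / 1.1085709e+07) = 5996.3491 m/s = 5.9963 km/s

5.9963 km/s


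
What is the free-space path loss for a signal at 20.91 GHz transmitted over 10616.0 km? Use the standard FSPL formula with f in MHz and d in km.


f = 20.91 GHz = 20910.0000 MHz
d = 10616.0 km
FSPL = 32.44 + 20*log10(20910.0000) + 20*log10(10616.0)
FSPL = 32.44 + 86.4071 + 80.5192
FSPL = 199.3663 dB

199.3663 dB


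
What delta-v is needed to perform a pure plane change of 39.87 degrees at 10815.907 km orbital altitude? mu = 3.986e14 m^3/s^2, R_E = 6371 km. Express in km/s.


r = 17186.9070 km = 1.7186907e+07 m
V = sqrt(mu/r) = 4815.8149 m/s
di = 39.87 deg = 0.6958628 rad
dV = 2*V*sin(di/2) = 2*4815.8149*sin(0.3479314)
dV = 3283.9415 m/s = 3.2839 km/s

3.2839 km/s


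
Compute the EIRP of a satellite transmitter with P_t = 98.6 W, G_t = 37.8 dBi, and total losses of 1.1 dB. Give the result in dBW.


Pt = 98.6 W = 19.9388 dBW
EIRP = Pt_dBW + Gt - losses = 19.9388 + 37.8 - 1.1 = 56.6388 dBW

56.6388 dBW


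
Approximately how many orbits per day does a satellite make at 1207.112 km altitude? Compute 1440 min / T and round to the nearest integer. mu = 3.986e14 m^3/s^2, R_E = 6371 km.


r = 7.578112e+06 m
T = 2*pi*sqrt(r^3/mu) = 6565.2724 s = 109.4212 min
revs/day = 1440 / 109.4212 = 13.1602
Rounded: 13 revolutions per day

13 revolutions per day


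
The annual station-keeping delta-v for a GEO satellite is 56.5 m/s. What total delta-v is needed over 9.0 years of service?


dV = rate * years = 56.5 * 9.0
dV = 508.5000 m/s

508.5000 m/s


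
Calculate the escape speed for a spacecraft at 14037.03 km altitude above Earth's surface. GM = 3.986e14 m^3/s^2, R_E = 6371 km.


r = 6371.0 + 14037.03 = 20408.0300 km = 2.040803e+07 m
v_esc = sqrt(2*mu/r) = sqrt(2*3.986e14 / 2.040803e+07)
v_esc = 6250.0444 m/s = 6.2500 km/s

6.2500 km/s


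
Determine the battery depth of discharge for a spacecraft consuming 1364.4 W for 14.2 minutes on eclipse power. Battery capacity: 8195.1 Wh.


E_used = P * t / 60 = 1364.4 * 14.2 / 60 = 322.9080 Wh
DOD = E_used / E_total * 100 = 322.9080 / 8195.1 * 100
DOD = 3.9403 %

3.9403 %


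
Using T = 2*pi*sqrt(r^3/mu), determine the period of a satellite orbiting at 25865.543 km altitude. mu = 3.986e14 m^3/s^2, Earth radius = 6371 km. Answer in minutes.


r = 32236.5430 km = 3.2236543e+07 m
T = 2*pi*sqrt(r^3/mu) = 2*pi*sqrt(3.3500045e+22 / 3.986e14)
T = 57601.5162 s = 960.0253 min

960.0253 minutes


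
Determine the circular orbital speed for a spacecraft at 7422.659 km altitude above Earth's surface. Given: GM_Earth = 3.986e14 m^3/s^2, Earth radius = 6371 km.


r = R_E + alt = 6371.0 + 7422.659 = 13793.6590 km = 1.3793659e+07 m
v = sqrt(mu/r) = sqrt(3.986e14 / 1.3793659e+07) = 5375.6243 m/s = 5.3756 km/s

5.3756 km/s


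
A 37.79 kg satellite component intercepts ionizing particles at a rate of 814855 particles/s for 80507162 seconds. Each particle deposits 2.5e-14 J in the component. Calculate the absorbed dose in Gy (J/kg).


Total energy deposited = rate * time * E_per
  = 814855 * 80507162 * 2.5e-14 = 1.6400 J
Dose = E_total / mass = 1.6400 / 37.79
Dose = 0.04339882 Gy

0.0434 Gy


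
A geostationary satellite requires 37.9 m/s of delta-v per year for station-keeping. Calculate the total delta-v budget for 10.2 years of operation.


dV = rate * years = 37.9 * 10.2
dV = 386.5800 m/s

386.5800 m/s


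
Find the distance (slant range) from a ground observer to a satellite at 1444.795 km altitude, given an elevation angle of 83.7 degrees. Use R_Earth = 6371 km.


h = 1444.795 km, el = 83.7 deg
d = -R_E*sin(el) + sqrt((R_E*sin(el))^2 + 2*R_E*h + h^2)
d = -6371.0000*sin(1.4608) + sqrt((6371.0000*0.993961)^2 + 2*6371.0000*1444.795 + 1444.795^2)
d = 1451.9392 km

1451.9392 km


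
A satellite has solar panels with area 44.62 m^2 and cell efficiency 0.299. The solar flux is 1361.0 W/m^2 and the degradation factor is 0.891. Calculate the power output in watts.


P = area * eta * S * degradation
P = 44.62 * 0.299 * 1361.0 * 0.891
P = 16178.4378 W

16178.4378 W


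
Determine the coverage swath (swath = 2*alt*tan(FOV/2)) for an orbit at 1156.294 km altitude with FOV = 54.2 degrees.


FOV = 54.2 deg = 0.9459685 rad
swath = 2 * alt * tan(FOV/2) = 2 * 1156.294 * tan(0.4729842)
swath = 2 * 1156.294 * 0.5117259
swath = 1183.4111 km

1183.4111 km


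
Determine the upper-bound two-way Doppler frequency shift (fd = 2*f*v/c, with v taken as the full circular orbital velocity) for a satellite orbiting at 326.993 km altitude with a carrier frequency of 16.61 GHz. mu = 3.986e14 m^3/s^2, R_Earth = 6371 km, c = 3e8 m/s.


r = 6.697993e+06 m
v = sqrt(mu/r) = 7714.2961 m/s (worst-case radial velocity)
f = 16.61 GHz = 1.661e+10 Hz
fd = 2*f*v/c = 2*1.661e+10*7714.2961/3.0e+08
fd = 854229.7176 Hz

854229.7176 Hz


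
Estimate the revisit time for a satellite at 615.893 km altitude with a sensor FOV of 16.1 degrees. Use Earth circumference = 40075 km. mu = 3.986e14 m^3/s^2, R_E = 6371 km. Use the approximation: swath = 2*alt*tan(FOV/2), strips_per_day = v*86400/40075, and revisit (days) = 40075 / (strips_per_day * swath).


swath = 2*615.893*tan(0.140499) = 174.2125 km
v = sqrt(mu/r) = 7553.1238 m/s = 7.5531 km/s
strips/day = v*86400/40075 = 7.5531*86400/40075 = 16.2842
coverage/day = strips * swath = 16.2842 * 174.2125 = 2836.9143 km
revisit = 40075 / 2836.9143 = 14.1263 days

14.1263 days


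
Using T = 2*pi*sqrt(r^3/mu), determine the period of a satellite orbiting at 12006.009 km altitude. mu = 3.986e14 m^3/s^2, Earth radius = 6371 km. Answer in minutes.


r = 18377.0090 km = 1.8377009e+07 m
T = 2*pi*sqrt(r^3/mu) = 2*pi*sqrt(6.2061817e+21 / 3.986e14)
T = 24792.6793 s = 413.2113 min

413.2113 minutes


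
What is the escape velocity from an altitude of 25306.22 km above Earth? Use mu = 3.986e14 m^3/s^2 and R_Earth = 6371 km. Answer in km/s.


r = 6371.0 + 25306.22 = 31677.2200 km = 3.167722e+07 m
v_esc = sqrt(2*mu/r) = sqrt(2*3.986e14 / 3.167722e+07)
v_esc = 5016.6074 m/s = 5.0166 km/s

5.0166 km/s


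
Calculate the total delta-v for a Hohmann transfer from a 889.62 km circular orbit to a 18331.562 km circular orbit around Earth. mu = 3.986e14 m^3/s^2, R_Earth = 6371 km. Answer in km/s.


r1 = 7260.6200 km = 7.26062e+06 m
r2 = 24702.5620 km = 2.4702562e+07 m
dv1 = sqrt(mu/r1)*(sqrt(2*r2/(r1+r2)) - 1) = 1802.3849 m/s
dv2 = sqrt(mu/r2)*(1 - sqrt(2*r1/(r1+r2))) = 1309.4237 m/s
total dv = |dv1| + |dv2| = 1802.3849 + 1309.4237 = 3111.8086 m/s = 3.1118 km/s

3.1118 km/s


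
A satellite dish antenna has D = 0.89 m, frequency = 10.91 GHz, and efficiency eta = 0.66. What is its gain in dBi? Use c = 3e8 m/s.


lambda = c/f = 3e8 / 1.091e+10 = 0.02749771 m
G = eta*(pi*D/lambda)^2 = 0.66*(pi*0.89/0.02749771)^2
G = 6823.8691 (linear)
G = 10*log10(6823.8691) = 38.3403 dBi

38.3403 dBi


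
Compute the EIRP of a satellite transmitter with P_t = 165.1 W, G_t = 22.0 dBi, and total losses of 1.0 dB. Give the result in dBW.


Pt = 165.1 W = 22.1775 dBW
EIRP = Pt_dBW + Gt - losses = 22.1775 + 22.0 - 1.0 = 43.1775 dBW

43.1775 dBW


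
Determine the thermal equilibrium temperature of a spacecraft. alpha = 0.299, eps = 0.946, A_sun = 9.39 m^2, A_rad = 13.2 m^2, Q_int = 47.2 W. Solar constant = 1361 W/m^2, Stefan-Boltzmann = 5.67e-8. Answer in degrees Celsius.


Numerator = alpha*S*A_sun + Q_int = 0.299*1361*9.39 + 47.2 = 3868.3572 W
Denominator = eps*sigma*A_rad = 0.946*5.67e-8*13.2 = 7.0802424e-07 W/K^4
T^4 = 5.4635943e+09 K^4
T = 271.8752 K = -1.2748 C

-1.2748 degrees Celsius


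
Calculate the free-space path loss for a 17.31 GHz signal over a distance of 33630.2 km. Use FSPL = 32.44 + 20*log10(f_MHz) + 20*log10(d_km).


f = 17.31 GHz = 17310.0000 MHz
d = 33630.2 km
FSPL = 32.44 + 20*log10(17310.0000) + 20*log10(33630.2)
FSPL = 32.44 + 84.7659 + 90.5346
FSPL = 207.7405 dB

207.7405 dB


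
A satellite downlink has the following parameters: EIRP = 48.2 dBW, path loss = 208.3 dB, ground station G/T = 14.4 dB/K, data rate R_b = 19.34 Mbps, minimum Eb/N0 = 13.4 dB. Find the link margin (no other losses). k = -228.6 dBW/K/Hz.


C/N0 = EIRP - FSPL + G/T - k = 48.2 - 208.3 + 14.4 - (-228.6)
C/N0 = 82.9000 dB-Hz
R_b = 19.34 Mbps = 1.934e+07 bps -> 10*log10(R_b) = 72.8646 dB-Hz
Eb/N0 = C/N0 - 10*log10(R_b) = 82.9000 - 72.8646 = 10.0354 dB
Margin = Eb/N0 - Eb/N0_req = 10.0354 - 13.4 = -3.3646 dB (negative margin: link does not close)

-3.3646 dB


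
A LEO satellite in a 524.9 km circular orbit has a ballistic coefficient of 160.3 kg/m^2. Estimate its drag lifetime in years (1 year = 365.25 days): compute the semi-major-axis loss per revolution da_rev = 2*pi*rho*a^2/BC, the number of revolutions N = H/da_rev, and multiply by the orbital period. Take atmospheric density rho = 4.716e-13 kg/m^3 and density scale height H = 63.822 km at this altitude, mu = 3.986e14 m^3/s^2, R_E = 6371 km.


a = R_E + alt = 6895.9000 km = 6.8959e+06 m
da_rev = 2*pi*rho*a^2/BC = 2*pi*4.716e-13*(6.8959e+06)^2/160.3 = 0.879026671 m per revolution
N = H/da_rev = 63822.0000 m / 0.879026671 m = 72605.3055 revolutions
P = 2*pi*sqrt(a^3/mu) = 5698.9868 s
lifetime = N*P = 72605.3055 * 5698.9868 = 4.1377668e+08 s = 4789.0819 days
years = 4789.0819 / 365.25 = 13.1118 years

13.1118 years


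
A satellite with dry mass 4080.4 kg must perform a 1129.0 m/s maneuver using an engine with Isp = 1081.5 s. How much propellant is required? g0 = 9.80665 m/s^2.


ve = Isp * g0 = 1081.5 * 9.80665 = 10605.891975 m/s
mass ratio = exp(dv/ve) = exp(1129.0/10605.891975) = 1.11232260
m_prop = m_dry * (mr - 1) = 4080.4 * (1.11232260 - 1)
m_prop = 458.3211 kg

458.3211 kg


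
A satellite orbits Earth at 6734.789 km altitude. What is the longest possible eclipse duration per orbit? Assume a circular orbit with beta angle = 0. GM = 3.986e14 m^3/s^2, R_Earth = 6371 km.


r = 13105.7890 km
T = 248.8598 min
Eclipse fraction = arcsin(R_E/r)/pi = arcsin(6371.0000/13105.7890)/pi
= arcsin(0.4861211)/pi = 0.1615886
Eclipse duration = 0.1615886 * 248.8598 = 40.2129 min

40.2129 minutes


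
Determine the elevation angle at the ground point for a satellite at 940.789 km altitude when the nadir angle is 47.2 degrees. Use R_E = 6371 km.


r = R_E + alt = 7311.7890 km
Law of sines in the satellite / Earth-center / ground-point triangle:
  sin(nadir)/R_E = sin(90 + el)/r  =>  cos(el) = (r/R_E)*sin(nadir)
cos(el) = (7311.7890 / 6371.0000) * sin(47.2 deg) = 0.8420778
el = arccos(0.8420778) = 32.6398 deg
(Earth-central angle = 90 - nadir - el = 10.1602 deg)

32.6398 degrees


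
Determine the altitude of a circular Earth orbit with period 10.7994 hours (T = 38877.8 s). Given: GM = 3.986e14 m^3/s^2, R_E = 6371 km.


T = 38877.8 s
r = (mu*T^2/(4*pi^2))^(1/3) = (3.986e14 * 38877.8^2 / (4*pi^2))^(1/3)
r = 2.48043e+07 m = 24804.2999 km
alt = r - R_E = 24804.2999 - 6371 = 18433.2999 km

18433.2999 km


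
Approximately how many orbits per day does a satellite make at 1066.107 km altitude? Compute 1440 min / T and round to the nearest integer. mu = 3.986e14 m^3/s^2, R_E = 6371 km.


r = 7.437107e+06 m
T = 2*pi*sqrt(r^3/mu) = 6382.8886 s = 106.3815 min
revs/day = 1440 / 106.3815 = 13.5362
Rounded: 14 revolutions per day

14 revolutions per day


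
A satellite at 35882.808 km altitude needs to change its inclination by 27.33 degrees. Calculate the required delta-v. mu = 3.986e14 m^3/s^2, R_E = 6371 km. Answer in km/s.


r = 42253.8080 km = 4.2253808e+07 m
V = sqrt(mu/r) = 3071.3953 m/s
di = 27.33 deg = 0.4769985 rad
dV = 2*V*sin(di/2) = 2*3071.3953*sin(0.2384992)
dV = 1451.2012 m/s = 1.4512 km/s

1.4512 km/s


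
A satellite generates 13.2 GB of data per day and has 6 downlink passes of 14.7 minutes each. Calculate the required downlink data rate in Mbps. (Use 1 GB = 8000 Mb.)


total contact time = 6 * 14.7 * 60 = 5292.0000 s
data = 13.2 GB = 105600.0000 Mb
rate = 105600.0000 / 5292.0000 = 19.9546 Mbps

19.9546 Mbps


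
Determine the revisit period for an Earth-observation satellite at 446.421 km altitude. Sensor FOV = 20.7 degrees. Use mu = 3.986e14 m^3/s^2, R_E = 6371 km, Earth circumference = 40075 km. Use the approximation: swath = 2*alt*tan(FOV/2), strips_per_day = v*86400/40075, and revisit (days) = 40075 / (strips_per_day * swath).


swath = 2*446.421*tan(0.1806416) = 163.0619 km
v = sqrt(mu/r) = 7646.4278 m/s = 7.6464 km/s
strips/day = v*86400/40075 = 7.6464*86400/40075 = 16.4854
coverage/day = strips * swath = 16.4854 * 163.0619 = 2688.1364 km
revisit = 40075 / 2688.1364 = 14.9081 days

14.9081 days


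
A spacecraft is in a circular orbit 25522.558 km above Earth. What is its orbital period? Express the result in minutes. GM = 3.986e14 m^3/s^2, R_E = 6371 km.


r = 31893.5580 km = 3.1893558e+07 m
T = 2*pi*sqrt(r^3/mu) = 2*pi*sqrt(3.2442097e+22 / 3.986e14)
T = 56684.6772 s = 944.7446 min

944.7446 minutes


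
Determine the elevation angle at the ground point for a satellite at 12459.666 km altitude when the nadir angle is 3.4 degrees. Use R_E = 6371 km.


r = R_E + alt = 18830.6660 km
Law of sines in the satellite / Earth-center / ground-point triangle:
  sin(nadir)/R_E = sin(90 + el)/r  =>  cos(el) = (r/R_E)*sin(nadir)
cos(el) = (18830.6660 / 6371.0000) * sin(3.4 deg) = 0.1752909
el = arccos(0.1752909) = 79.9044 deg
(Earth-central angle = 90 - nadir - el = 6.6956 deg)

79.9044 degrees


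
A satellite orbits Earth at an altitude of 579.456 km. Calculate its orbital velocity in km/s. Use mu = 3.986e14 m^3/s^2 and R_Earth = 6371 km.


r = R_E + alt = 6371.0 + 579.456 = 6950.4560 km = 6.950456e+06 m
v = sqrt(mu/r) = sqrt(3.986e14 / 6.950456e+06) = 7572.8961 m/s = 7.5729 km/s

7.5729 km/s


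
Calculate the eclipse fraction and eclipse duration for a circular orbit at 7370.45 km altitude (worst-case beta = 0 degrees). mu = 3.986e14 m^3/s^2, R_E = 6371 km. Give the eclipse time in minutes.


r = 13741.4500 km
T = 267.1830 min
Eclipse fraction = arcsin(R_E/r)/pi = arcsin(6371.0000/13741.4500)/pi
= arcsin(0.4636338)/pi = 0.1534546
Eclipse duration = 0.1534546 * 267.1830 = 41.0005 min

41.0005 minutes


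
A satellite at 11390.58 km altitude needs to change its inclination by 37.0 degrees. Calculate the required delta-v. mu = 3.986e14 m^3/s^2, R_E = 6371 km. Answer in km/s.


r = 17761.5800 km = 1.776158e+07 m
V = sqrt(mu/r) = 4737.2668 m/s
di = 37.0 deg = 0.6457718 rad
dV = 2*V*sin(di/2) = 2*4737.2668*sin(0.3228859)
dV = 3006.3137 m/s = 3.0063 km/s

3.0063 km/s


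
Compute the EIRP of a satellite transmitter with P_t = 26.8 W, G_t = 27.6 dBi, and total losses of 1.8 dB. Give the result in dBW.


Pt = 26.8 W = 14.2813 dBW
EIRP = Pt_dBW + Gt - losses = 14.2813 + 27.6 - 1.8 = 40.0813 dBW

40.0813 dBW


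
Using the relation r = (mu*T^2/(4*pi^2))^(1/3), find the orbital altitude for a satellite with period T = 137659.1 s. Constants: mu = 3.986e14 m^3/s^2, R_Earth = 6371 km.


T = 137659.1 s
r = (mu*T^2/(4*pi^2))^(1/3) = (3.986e14 * 137659.1^2 / (4*pi^2))^(1/3)
r = 5.7622992e+07 m = 57622.9918 km
alt = r - R_E = 57622.9918 - 6371 = 51251.9918 km

51251.9918 km


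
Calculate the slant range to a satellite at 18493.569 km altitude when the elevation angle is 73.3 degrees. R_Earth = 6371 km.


h = 18493.569 km, el = 73.3 deg
d = -R_E*sin(el) + sqrt((R_E*sin(el))^2 + 2*R_E*h + h^2)
d = -6371.0000*sin(1.2793) + sqrt((6371.0000*0.9578225)^2 + 2*6371.0000*18493.569 + 18493.569^2)
d = 18694.7905 km

18694.7905 km


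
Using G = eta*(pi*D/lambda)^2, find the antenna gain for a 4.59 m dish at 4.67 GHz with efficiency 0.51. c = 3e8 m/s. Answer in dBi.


lambda = c/f = 3e8 / 4.67e+09 = 0.06423983 m
G = eta*(pi*D/lambda)^2 = 0.51*(pi*4.59/0.06423983)^2
G = 25697.2438 (linear)
G = 10*log10(25697.2438) = 44.0989 dBi

44.0989 dBi


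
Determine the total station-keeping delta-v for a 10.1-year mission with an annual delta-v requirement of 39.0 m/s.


dV = rate * years = 39.0 * 10.1
dV = 393.9000 m/s

393.9000 m/s


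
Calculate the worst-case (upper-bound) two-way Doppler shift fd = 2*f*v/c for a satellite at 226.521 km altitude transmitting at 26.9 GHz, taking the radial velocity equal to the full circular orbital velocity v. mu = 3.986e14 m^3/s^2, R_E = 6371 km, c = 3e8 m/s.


r = 6.597521e+06 m
v = sqrt(mu/r) = 7772.8137 m/s (worst-case radial velocity)
f = 26.9 GHz = 2.69e+10 Hz
fd = 2*f*v/c = 2*2.69e+10*7772.8137/3.0e+08
fd = 1.3939246e+06 Hz

1.3939e+06 Hz


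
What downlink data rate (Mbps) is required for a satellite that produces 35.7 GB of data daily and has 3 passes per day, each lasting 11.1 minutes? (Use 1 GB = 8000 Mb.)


total contact time = 3 * 11.1 * 60 = 1998.0000 s
data = 35.7 GB = 285600.0000 Mb
rate = 285600.0000 / 1998.0000 = 142.9429 Mbps

142.9429 Mbps


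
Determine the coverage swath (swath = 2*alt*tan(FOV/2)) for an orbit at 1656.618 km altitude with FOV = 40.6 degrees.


FOV = 40.6 deg = 0.7086037 rad
swath = 2 * alt * tan(FOV/2) = 2 * 1656.618 * tan(0.3543018)
swath = 2 * 1656.618 * 0.3699112
swath = 1225.6032 km

1225.6032 km


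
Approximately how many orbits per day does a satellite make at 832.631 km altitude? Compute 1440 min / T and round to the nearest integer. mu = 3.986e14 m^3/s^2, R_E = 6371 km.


r = 7.203631e+06 m
T = 2*pi*sqrt(r^3/mu) = 6084.6893 s = 101.4115 min
revs/day = 1440 / 101.4115 = 14.1996
Rounded: 14 revolutions per day

14 revolutions per day


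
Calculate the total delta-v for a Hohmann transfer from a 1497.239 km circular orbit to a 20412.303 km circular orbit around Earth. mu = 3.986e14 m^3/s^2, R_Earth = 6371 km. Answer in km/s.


r1 = 7868.2390 km = 7.868239e+06 m
r2 = 26783.3030 km = 2.6783303e+07 m
dv1 = sqrt(mu/r1)*(sqrt(2*r2/(r1+r2)) - 1) = 1731.8980 m/s
dv2 = sqrt(mu/r2)*(1 - sqrt(2*r1/(r1+r2))) = 1258.0373 m/s
total dv = |dv1| + |dv2| = 1731.8980 + 1258.0373 = 2989.9353 m/s = 2.9899 km/s

2.9899 km/s


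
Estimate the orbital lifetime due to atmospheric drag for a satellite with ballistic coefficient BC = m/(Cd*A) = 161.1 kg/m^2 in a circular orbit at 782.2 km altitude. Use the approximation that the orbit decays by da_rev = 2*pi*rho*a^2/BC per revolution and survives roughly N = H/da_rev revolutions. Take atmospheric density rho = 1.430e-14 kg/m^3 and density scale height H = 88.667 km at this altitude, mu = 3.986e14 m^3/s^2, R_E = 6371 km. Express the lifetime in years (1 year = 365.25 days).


a = R_E + alt = 7153.2000 km = 7.1532e+06 m
da_rev = 2*pi*rho*a^2/BC = 2*pi*1.430e-14*(7.1532e+06)^2/161.1 = 0.0285378402 m per revolution
N = H/da_rev = 88667.0000 m / 0.0285378402 m = 3.1069976e+06 revolutions
P = 2*pi*sqrt(a^3/mu) = 6020.9050 s
lifetime = N*P = 3.1069976e+06 * 6020.9050 = 1.8706937e+10 s = 216515.4759 days
years = 216515.4759 / 365.25 = 592.7871 years

592.7871 years


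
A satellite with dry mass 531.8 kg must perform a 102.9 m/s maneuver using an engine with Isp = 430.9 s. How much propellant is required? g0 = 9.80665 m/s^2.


ve = Isp * g0 = 430.9 * 9.80665 = 4225.685485 m/s
mass ratio = exp(dv/ve) = exp(102.9/4225.685485) = 1.02464999
m_prop = m_dry * (mr - 1) = 531.8 * (1.02464999 - 1)
m_prop = 13.1089 kg

13.1089 kg


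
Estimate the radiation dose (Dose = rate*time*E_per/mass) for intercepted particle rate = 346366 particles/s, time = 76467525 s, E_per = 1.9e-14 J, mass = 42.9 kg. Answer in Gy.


Total energy deposited = rate * time * E_per
  = 346366 * 76467525 * 1.9e-14 = 0.5032293 J
Dose = E_total / mass = 0.5032293 / 42.9
Dose = 0.01173029 Gy

0.0117 Gy


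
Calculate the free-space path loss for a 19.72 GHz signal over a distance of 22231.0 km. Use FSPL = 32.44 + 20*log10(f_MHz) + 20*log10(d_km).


f = 19.72 GHz = 19720.0000 MHz
d = 22231.0 km
FSPL = 32.44 + 20*log10(19720.0000) + 20*log10(22231.0)
FSPL = 32.44 + 85.8981 + 86.9392
FSPL = 205.2773 dB

205.2773 dB


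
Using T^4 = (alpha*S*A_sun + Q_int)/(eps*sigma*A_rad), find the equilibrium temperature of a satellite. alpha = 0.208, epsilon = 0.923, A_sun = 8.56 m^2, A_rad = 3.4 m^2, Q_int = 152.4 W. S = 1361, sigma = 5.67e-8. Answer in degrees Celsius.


Numerator = alpha*S*A_sun + Q_int = 0.208*1361*8.56 + 152.4 = 2575.6333 W
Denominator = eps*sigma*A_rad = 0.923*5.67e-8*3.4 = 1.7793594e-07 W/K^4
T^4 = 1.4475059e+10 K^4
T = 346.8607 K = 73.7107 C

73.7107 degrees Celsius


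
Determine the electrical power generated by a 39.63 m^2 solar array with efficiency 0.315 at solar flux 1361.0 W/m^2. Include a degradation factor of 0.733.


P = area * eta * S * degradation
P = 39.63 * 0.315 * 1361.0 * 0.733
P = 12453.6520 W

12453.6520 W


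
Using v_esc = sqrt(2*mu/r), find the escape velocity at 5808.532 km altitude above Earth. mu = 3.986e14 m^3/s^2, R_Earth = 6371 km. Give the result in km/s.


r = 6371.0 + 5808.532 = 12179.5320 km = 1.2179532e+07 m
v_esc = sqrt(2*mu/r) = sqrt(2*3.986e14 / 1.2179532e+07)
v_esc = 8090.3693 m/s = 8.0904 km/s

8.0904 km/s


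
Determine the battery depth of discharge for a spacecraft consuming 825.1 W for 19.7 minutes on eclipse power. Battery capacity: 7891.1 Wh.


E_used = P * t / 60 = 825.1 * 19.7 / 60 = 270.9078 Wh
DOD = E_used / E_total * 100 = 270.9078 / 7891.1 * 100
DOD = 3.4331 %

3.4331 %


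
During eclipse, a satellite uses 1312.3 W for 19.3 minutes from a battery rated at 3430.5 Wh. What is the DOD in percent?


E_used = P * t / 60 = 1312.3 * 19.3 / 60 = 422.1232 Wh
DOD = E_used / E_total * 100 = 422.1232 / 3430.5 * 100
DOD = 12.3050 %

12.3050 %


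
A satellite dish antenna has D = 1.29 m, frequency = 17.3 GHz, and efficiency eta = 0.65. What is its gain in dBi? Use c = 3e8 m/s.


lambda = c/f = 3e8 / 1.73e+10 = 0.01734104 m
G = eta*(pi*D/lambda)^2 = 0.65*(pi*1.29/0.01734104)^2
G = 35501.1335 (linear)
G = 10*log10(35501.1335) = 45.5024 dBi

45.5024 dBi
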